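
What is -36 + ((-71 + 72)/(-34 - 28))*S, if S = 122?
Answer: -1177/31 ≈ -37.968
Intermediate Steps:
-36 + ((-71 + 72)/(-34 - 28))*S = -36 + ((-71 + 72)/(-34 - 28))*122 = -36 + (1/(-62))*122 = -36 + (1*(-1/62))*122 = -36 - 1/62*122 = -36 - 61/31 = -1177/31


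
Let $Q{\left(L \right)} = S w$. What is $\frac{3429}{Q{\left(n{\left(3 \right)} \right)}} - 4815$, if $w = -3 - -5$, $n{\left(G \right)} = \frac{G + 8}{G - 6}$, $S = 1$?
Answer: $- \frac{6201}{2} \approx -3100.5$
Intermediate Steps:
$n{\left(G \right)} = \frac{8 + G}{-6 + G}$
$w = 2$ ($w = -3 + 5 = 2$)
$Q{\left(L \right)} = 2$ ($Q{\left(L \right)} = 1 \cdot 2 = 2$)
$\frac{3429}{Q{\left(n{\left(3 \right)} \right)}} - 4815 = \frac{3429}{2} - 4815 = - \frac{6201}{2}$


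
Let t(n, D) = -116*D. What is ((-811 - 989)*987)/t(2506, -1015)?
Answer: -12690/841 ≈ -15.089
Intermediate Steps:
((-811 - 989)*987)/t(2506, -1015) = ((-811 - 989)*987)/((-116*(-1015))) = -1800*987/117740 = -1776600*1/117740 = -12690/841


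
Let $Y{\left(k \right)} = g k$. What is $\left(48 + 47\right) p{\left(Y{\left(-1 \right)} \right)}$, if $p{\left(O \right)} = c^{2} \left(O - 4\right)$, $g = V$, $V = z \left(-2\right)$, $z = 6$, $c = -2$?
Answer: $3040$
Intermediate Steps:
$V = -12$ ($V = 6 \left(-2\right) = -12$)
$g = -12$
$Y{\left(k \right)} = - 12 k$
$p{\left(O \right)} = -16 + 4 O$ ($p{\left(O \right)} = \left(-2\right)^{2} \left(O - 4\right) = 4 \left(-4 + O\right) = -16 + 4 O$)
$\left(48 + 47\right) p{\left(Y{\left(-1 \right)} \right)} = \left(48 + 47\right) \left(-16 + 4 \left(\left(-12\right) \left(-1\right)\right)\right) = 95 \left(-16 + 4 \cdot 12\right) = 95 \left(-16 + 48\right) = 95 \cdot 32 = 3040$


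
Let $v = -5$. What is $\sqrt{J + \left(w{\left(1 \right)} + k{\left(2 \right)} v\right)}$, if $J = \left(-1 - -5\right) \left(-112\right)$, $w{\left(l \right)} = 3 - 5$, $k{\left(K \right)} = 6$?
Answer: $4 i \sqrt{30} \approx 21.909 i$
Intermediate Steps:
$w{\left(l \right)} = -2$ ($w{\left(l \right)} = 3 - 5 = -2$)
$J = -448$ ($J = \left(-1 + 5\right) \left(-112\right) = 4 \left(-112\right) = -448$)
$\sqrt{J + \left(w{\left(1 \right)} + k{\left(2 \right)} v\right)} = \sqrt{-448 + \left(-2 + 6 \left(-5\right)\right)} = \sqrt{-448 - 32} = \sqrt{-480} = 4 i \sqrt{30}$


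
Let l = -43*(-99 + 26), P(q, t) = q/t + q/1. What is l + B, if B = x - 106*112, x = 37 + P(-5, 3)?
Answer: -26108/3 ≈ -8702.7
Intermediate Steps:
P(q, t) = q + q/t (P(q, t) = q/t + q*1 = q/t + q = q + q/t)
x = 91/3 (x = 37 + (-5 - 5/3) = 37 - 20/3 = 91/3 ≈ 30.333)
B = -35525/3 (B = 91/3 - 106*112 = 91/3 - 11872 = -35525/3 ≈ -11842.)
l = 3139 (l = -43*(-73) = 3139)
l + B = 3139 - 35525/3 = -26108/3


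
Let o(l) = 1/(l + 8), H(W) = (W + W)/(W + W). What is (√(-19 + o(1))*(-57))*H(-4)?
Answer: -19*I*√170 ≈ -247.73*I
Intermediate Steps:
H(W) = 1 (H(W) = (2*W)/((2*W)) = (2*W)*(1/(2*W)) = 1)
o(l) = 1/(8 + l)
(√(-19 + o(1))*(-57))*H(-4) = (√(-19 + 1/(8 + 1))*(-57))*1 = (√(-19 + 1/9)*(-57))*1 = (√(-19 + ⅑)*(-57))*1 = (√(-170/9)*(-57))*1 = ((I*√170/3)*(-57))*1 = -19*I*√170*1 = -19*I*√170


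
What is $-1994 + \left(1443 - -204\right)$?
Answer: $-347$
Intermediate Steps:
$-1994 + \left(1443 - -204\right) = -1994 + \left(1443 + 204\right) = -1994 + 1647 = -347$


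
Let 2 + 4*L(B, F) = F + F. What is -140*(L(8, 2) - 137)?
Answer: 19110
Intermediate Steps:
L(B, F) = -½ + F/2 (L(B, F) = -½ + (F + F)/4 = -½ + (2*F)/4 = -½ + F/2)
-140*(L(8, 2) - 137) = -140*((-½ + (½)*2) - 137) = -140*((-½ + 1) - 137) = -140*(½ - 137) = -140*(-273/2) = 19110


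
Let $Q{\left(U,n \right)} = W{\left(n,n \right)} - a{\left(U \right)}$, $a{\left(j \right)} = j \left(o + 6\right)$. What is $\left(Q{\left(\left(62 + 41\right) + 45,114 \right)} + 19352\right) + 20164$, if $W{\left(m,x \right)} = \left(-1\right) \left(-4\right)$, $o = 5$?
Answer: $37892$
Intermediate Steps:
$W{\left(m,x \right)} = 4$
$a{\left(j \right)} = 11 j$ ($a{\left(j \right)} = j \left(5 + 6\right) = j 11 = 11 j$)
$Q{\left(U,n \right)} = 4 - 11 U$
$\left(Q{\left(\left(62 + 41\right) + 45,114 \right)} + 19352\right) + 20164 = \left(\left(4 - 11 \left(\left(62 + 41\right) + 45\right)\right) + 19352\right) + 20164 = \left(\left(4 - 11 \left(103 + 45\right)\right) + 19352\right) + 20164 = \left(\left(4 - 1628\right) + 19352\right) + 20164 = \left(-1624 + 19352\right) + 20164 = 17728 + 20164 = 37892$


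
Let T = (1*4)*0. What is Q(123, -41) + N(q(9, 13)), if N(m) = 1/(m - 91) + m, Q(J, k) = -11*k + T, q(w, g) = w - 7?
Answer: 40316/89 ≈ 452.99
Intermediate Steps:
T = 0 (T = 4*0 = 0)
q(w, g) = -7 + w
Q(J, k) = -11*k (Q(J, k) = -11*k + 0 = -11*k)
N(m) = m + 1/(-91 + m) (N(m) = 1/(-91 + m) + m = m + 1/(-91 + m))
Q(123, -41) + N(q(9, 13)) = -11*(-41) + (1 + (-7 + 9)² - 91*(-7 + 9))/(-91 + (-7 + 9)) = 451 + (1 + 2² - 91*2)/(-91 + 2) = 451 + (1 + 4 - 182)/(-89) = 451 - 1/89*(-177) = 451 + 177/89 = 40316/89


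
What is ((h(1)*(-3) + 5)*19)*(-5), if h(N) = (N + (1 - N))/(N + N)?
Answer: -665/2 ≈ -332.50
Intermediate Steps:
h(N) = 1/(2*N)
((h(1)*(-3) + 5)*19)*(-5) = ((((1/2)/1)*(-3) + 5)*19)*(-5) = ((((1/2)*1)*(-3) + 5)*19)*(-5) = (((1/2)*(-3) + 5)*19)*(-5) = ((-3/2 + 5)*19)*(-5) = ((7/2)*19)*(-5) = (133/2)*(-5) = -665/2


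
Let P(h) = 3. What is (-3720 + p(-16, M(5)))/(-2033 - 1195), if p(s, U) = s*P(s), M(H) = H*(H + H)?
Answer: 314/269 ≈ 1.1673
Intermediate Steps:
M(H) = 2*H² (M(H) = H*(2*H) = 2*H²)
p(s, U) = 3*s (p(s, U) = s*3 = 3*s)
(-3720 + p(-16, M(5)))/(-2033 - 1195) = (-3720 + 3*(-16))/(-2033 - 1195) = (-3720 - 48)/(-3228) = -3768*(-1/3228) = 314/269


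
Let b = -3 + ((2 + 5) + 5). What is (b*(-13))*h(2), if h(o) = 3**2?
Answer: -1053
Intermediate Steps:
h(o) = 9
b = 9 (b = -3 + (7 + 5) = -3 + 12 = 9)
(b*(-13))*h(2) = (9*(-13))*9 = -117*9 = -1053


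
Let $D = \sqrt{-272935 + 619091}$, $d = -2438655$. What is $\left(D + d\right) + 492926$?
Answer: $-1945729 + 2 \sqrt{86539} \approx -1.9451 \cdot 10^{6}$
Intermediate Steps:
$D = 2 \sqrt{86539}$ ($D = \sqrt{346156} = 2 \sqrt{86539} \approx 588.35$)
$\left(D + d\right) + 492926 = \left(2 \sqrt{86539} - 2438655\right) + 492926 = \left(-2438655 + 2 \sqrt{86539}\right) + 492926 = -1945729 + 2 \sqrt{86539}$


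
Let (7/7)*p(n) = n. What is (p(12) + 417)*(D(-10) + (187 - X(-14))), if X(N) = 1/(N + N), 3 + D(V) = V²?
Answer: 3411837/28 ≈ 1.2185e+5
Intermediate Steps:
D(V) = -3 + V²
X(N) = 1/(2*N)
p(n) = n
(p(12) + 417)*(D(-10) + (187 - X(-14))) = (12 + 417)*((-3 + (-10)²) + (187 - 1/(2*(-14)))) = 429*((-3 + 100) + (187 - (-1)/(2*14))) = 429*(97 + (187 - 1*(-1/28))) = 429*(97 + (187 + 1/28)) = 429*(97 + 5237/28) = 429*(7953/28) = 3411837/28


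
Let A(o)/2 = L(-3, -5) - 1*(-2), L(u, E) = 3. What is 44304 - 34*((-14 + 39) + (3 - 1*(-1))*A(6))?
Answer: 42094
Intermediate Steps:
A(o) = 10 (A(o) = 2*(3 - 1*(-2)) = 2*(3 + 2) = 2*5 = 10)
44304 - 34*((-14 + 39) + (3 - 1*(-1))*A(6)) = 44304 - 34*((-14 + 39) + (3 - 1*(-1))*10) = 44304 - 34*(25 + (3 + 1)*10) = 44304 - 34*(25 + 4*10) = 44304 - 34*(25 + 40) = 44304 - 34*65 = 44304 - 1*2210 = 44304 - 2210 = 42094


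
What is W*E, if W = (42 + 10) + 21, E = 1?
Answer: 73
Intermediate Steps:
W = 73 (W = 52 + 21 = 73)
W*E = 73*1 = 73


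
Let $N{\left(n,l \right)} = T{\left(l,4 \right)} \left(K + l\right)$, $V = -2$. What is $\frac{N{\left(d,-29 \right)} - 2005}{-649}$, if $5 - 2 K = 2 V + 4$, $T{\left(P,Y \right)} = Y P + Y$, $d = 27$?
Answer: $- \frac{963}{649} \approx -1.4838$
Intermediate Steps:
$T{\left(P,Y \right)} = Y + P Y$ ($T{\left(P,Y \right)} = P Y + Y = Y + P Y$)
$K = \frac{5}{2}$ ($K = \frac{5}{2} - \frac{2 \left(-2\right) + 4}{2} = \frac{5}{2} - \frac{-4 + 4}{2} = \frac{5}{2} - 0 = \frac{5}{2} + 0 = \frac{5}{2} \approx 2.5$)
$N{\left(n,l \right)} = \left(4 + 4 l\right) \left(\frac{5}{2} + l\right)$ ($N{\left(n,l \right)} = 4 \left(1 + l\right) \left(\frac{5}{2} + l\right) = \left(4 + 4 l\right) \left(\frac{5}{2} + l\right)$)
$\frac{N{\left(d,-29 \right)} - 2005}{-649} = \frac{2 \left(1 - 29\right) \left(5 + 2 \left(-29\right)\right) - 2005}{-649} = \left(2 \left(-28\right) \left(5 - 58\right) - 2005\right) \left(- \frac{1}{649}\right) = \left(2 \left(-28\right) \left(-53\right) - 2005\right) \left(- \frac{1}{649}\right) = \left(2968 - 2005\right) \left(- \frac{1}{649}\right) = 963 \left(- \frac{1}{649}\right) = - \frac{963}{649}$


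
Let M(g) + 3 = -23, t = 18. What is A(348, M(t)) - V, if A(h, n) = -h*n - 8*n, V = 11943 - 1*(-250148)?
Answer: -252835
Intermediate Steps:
V = 262091 (V = 11943 + 250148 = 262091)
M(g) = -26 (M(g) = -3 - 23 = -26)
A(h, n) = -8*n - h*n (A(h, n) = -h*n - 8*n = -8*n - h*n)
A(348, M(t)) - V = -1*(-26)*(8 + 348) - 1*262091 = -1*(-26)*356 - 262091 = 9256 - 262091 = -252835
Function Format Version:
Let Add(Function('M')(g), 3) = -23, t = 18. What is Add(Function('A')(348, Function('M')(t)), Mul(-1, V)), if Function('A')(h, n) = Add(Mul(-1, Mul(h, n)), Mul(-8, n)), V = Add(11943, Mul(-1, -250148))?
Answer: -252835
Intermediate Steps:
V = 262091 (V = Add(11943, 250148) = 262091)
Function('M')(g) = -26 (Function('M')(g) = Add(-3, -23) = -26)
Function('A')(h, n) = Add(Mul(-8, n), Mul(-1, h, n)) (Function('A')(h, n) = Add(Mul(-1, h, n), Mul(-8, n)) = Add(Mul(-8, n), Mul(-1, h, n)))
Add(Function('A')(348, Function('M')(t)), Mul(-1, V)) = Add(Mul(-1, -26, Add(8, 348)), Mul(-1, 262091)) = Add(Mul(-1, -26, 356), -262091) = Add(9256, -262091) = -252835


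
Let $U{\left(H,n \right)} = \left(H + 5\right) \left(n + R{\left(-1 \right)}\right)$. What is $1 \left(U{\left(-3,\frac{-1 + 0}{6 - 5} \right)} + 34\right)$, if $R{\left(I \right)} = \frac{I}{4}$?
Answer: $\frac{63}{2} \approx 31.5$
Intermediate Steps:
$R{\left(I \right)} = \frac{I}{4}$ ($R{\left(I \right)} = I \frac{1}{4} = \frac{I}{4}$)
$U{\left(H,n \right)} = \left(5 + H\right) \left(- \frac{1}{4} + n\right)$ ($U{\left(H,n \right)} = \left(H + 5\right) \left(n + \frac{1}{4} \left(-1\right)\right) = \left(5 + H\right) \left(n - \frac{1}{4}\right) = \left(5 + H\right) \left(- \frac{1}{4} + n\right)$)
$1 \left(U{\left(-3,\frac{-1 + 0}{6 - 5} \right)} + 34\right) = 1 \left(\left(- \frac{5}{4} + 5 \frac{-1 + 0}{6 - 5} - - \frac{3}{4} - 3 \frac{-1 + 0}{6 - 5}\right) + 34\right) = 1 \left(\left(- \frac{5}{4} + 5 \left(- 1^{-1}\right) + \frac{3}{4} - 3 \left(- 1^{-1}\right)\right) + 34\right) = 1 \left(\left(- \frac{5}{4} + 5 \left(\left(-1\right) 1\right) + \frac{3}{4} - 3 \left(\left(-1\right) 1\right)\right) + 34\right) = 1 \left(\left(- \frac{5}{4} + 5 \left(-1\right) + \frac{3}{4} - -3\right) + 34\right) = 1 \left(\left(- \frac{5}{4} - 5 + \frac{3}{4} + 3\right) + 34\right) = 1 \left(- \frac{5}{2} + 34\right) = 1 \cdot \frac{63}{2} = \frac{63}{2}$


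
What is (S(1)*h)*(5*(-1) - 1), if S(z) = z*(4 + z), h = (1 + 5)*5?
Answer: -900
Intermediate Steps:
h = 30 (h = 6*5 = 30)
(S(1)*h)*(5*(-1) - 1) = ((1*(4 + 1))*30)*(5*(-1) - 1) = ((1*5)*30)*(-5 - 1) = (5*30)*(-6) = 150*(-6) = -900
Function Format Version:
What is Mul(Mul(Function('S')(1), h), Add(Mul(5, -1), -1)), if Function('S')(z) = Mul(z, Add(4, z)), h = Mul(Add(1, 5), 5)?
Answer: -900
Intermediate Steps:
h = 30 (h = Mul(6, 5) = 30)
Mul(Mul(Function('S')(1), h), Add(Mul(5, -1), -1)) = Mul(Mul(Mul(1, Add(4, 1)), 30), Add(Mul(5, -1), -1)) = Mul(Mul(Mul(1, 5), 30), Add(-5, -1)) = Mul(Mul(5, 30), -6) = Mul(150, -6) = -900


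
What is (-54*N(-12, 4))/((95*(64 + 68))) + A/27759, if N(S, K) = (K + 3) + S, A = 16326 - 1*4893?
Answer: 88225/203566 ≈ 0.43340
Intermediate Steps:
A = 11433 (A = 16326 - 4893 = 11433)
N(S, K) = 3 + K + S (N(S, K) = (3 + K) + S = 3 + K + S)
(-54*N(-12, 4))/((95*(64 + 68))) + A/27759 = (-54*(3 + 4 - 12))/((95*(64 + 68))) + 11433/27759 = (-54*(-5))/((95*132)) + 11433*(1/27759) = 270/12540 + 3811/9253 = 270*(1/12540) + 3811/9253 = 9/418 + 3811/9253 = 88225/203566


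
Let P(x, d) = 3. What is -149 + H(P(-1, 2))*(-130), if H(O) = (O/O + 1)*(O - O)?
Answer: -149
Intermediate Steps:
H(O) = 0 (H(O) = (1 + 1)*0 = 2*0 = 0)
-149 + H(P(-1, 2))*(-130) = -149 + 0*(-130) = -149 + 0 = -149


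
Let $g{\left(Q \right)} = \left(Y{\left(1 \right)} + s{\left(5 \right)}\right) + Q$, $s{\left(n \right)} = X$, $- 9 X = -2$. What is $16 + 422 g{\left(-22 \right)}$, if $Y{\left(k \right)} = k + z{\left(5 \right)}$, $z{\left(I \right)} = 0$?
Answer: $- \frac{78770}{9} \approx -8752.2$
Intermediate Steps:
$X = \frac{2}{9}$ ($X = \left(- \frac{1}{9}\right) \left(-2\right) = \frac{2}{9} \approx 0.22222$)
$s{\left(n \right)} = \frac{2}{9}$
$Y{\left(k \right)} = k$ ($Y{\left(k \right)} = k + 0 = k$)
$g{\left(Q \right)} = \frac{11}{9} + Q$ ($g{\left(Q \right)} = \left(1 + \frac{2}{9}\right) + Q = \frac{11}{9} + Q$)
$16 + 422 g{\left(-22 \right)} = 16 + 422 \left(\frac{11}{9} - 22\right) = 16 + 422 \left(- \frac{187}{9}\right) = 16 - \frac{78914}{9} = - \frac{78770}{9}$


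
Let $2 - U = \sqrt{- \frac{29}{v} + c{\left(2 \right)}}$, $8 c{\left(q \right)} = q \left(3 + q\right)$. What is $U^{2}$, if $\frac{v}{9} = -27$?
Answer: $\frac{5219}{972} - \frac{22 \sqrt{33}}{27} \approx 0.68859$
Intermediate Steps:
$v = -243$ ($v = 9 \left(-27\right) = -243$)
$c{\left(q \right)} = \frac{q \left(3 + q\right)}{8}$
$U = 2 - \frac{11 \sqrt{33}}{54}$ ($U = 2 - \sqrt{- \frac{29}{-243} + \frac{1}{8} \cdot 2 \left(3 + 2\right)} = 2 - \sqrt{\left(-29\right) \left(- \frac{1}{243}\right) + \frac{1}{8} \cdot 2 \cdot 5} = 2 - \sqrt{\frac{29}{243} + \frac{5}{4}} = 2 - \sqrt{\frac{1331}{972}} = 2 - \frac{11 \sqrt{33}}{54} \approx 0.82981$)
$U^{2} = \left(2 - \frac{11 \sqrt{33}}{54}\right)^{2}$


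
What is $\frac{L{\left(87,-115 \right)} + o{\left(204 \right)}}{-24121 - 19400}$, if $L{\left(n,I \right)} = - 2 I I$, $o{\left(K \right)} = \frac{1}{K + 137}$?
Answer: $\frac{3006483}{4946887} \approx 0.60775$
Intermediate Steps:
$o{\left(K \right)} = \frac{1}{137 + K}$
$L{\left(n,I \right)} = - 2 I^{2}$
$\frac{L{\left(87,-115 \right)} + o{\left(204 \right)}}{-24121 - 19400} = \frac{- 2 \left(-115\right)^{2} + \frac{1}{137 + 204}}{-24121 - 19400} = \frac{\left(-2\right) 13225 + \frac{1}{341}}{-43521} = \left(-26450 + \frac{1}{341}\right) \left(- \frac{1}{43521}\right) = \left(- \frac{9019449}{341}\right) \left(- \frac{1}{43521}\right) = \frac{3006483}{4946887}$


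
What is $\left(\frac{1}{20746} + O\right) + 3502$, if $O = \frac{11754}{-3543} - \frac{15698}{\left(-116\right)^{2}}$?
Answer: $\frac{288270337289883}{82421451464} \approx 3497.5$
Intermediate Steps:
$O = - \frac{35629973}{7945768}$ ($O = 11754 \left(- \frac{1}{3543}\right) - \frac{15698}{13456} = - \frac{3918}{1181} - \frac{7849}{6728} = - \frac{35629973}{7945768} \approx -4.4841$)
$\left(\frac{1}{20746} + O\right) + 3502 = \left(\frac{1}{20746} - \frac{35629973}{7945768}\right) + 3502 = - \frac{369585737045}{82421451464} + 3502 = \frac{288270337289883}{82421451464}$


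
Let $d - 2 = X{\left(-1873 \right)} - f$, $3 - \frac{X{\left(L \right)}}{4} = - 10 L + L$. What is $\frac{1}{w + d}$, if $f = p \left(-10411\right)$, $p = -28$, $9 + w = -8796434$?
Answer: $- \frac{1}{9155365} \approx -1.0923 \cdot 10^{-7}$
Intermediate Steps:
$w = -8796443$ ($w = -9 - 8796434 = -8796443$)
$X{\left(L \right)} = 12 + 36 L$ ($X{\left(L \right)} = 12 - 4 \left(- 10 L + L\right) = 12 - 4 \left(- 9 L\right) = 12 + 36 L$)
$f = 291508$ ($f = \left(-28\right) \left(-10411\right) = 291508$)
$d = -358922$ ($d = 2 + \left(\left(12 + 36 \left(-1873\right)\right) - 291508\right) = 2 + \left(\left(12 - 67428\right) - 291508\right) = 2 - 358924 = -358922$)
$\frac{1}{w + d} = \frac{1}{-8796443 - 358922} = \frac{1}{-9155365} = - \frac{1}{9155365}$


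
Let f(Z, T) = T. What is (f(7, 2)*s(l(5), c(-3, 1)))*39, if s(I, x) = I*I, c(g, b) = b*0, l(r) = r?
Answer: 1950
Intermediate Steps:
c(g, b) = 0
s(I, x) = I²
(f(7, 2)*s(l(5), c(-3, 1)))*39 = (2*5²)*39 = (2*25)*39 = 50*39 = 1950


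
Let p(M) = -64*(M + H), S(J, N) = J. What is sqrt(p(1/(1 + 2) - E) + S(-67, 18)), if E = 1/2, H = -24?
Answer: sqrt(13317)/3 ≈ 38.466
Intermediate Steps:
E = 1/2 ≈ 0.50000
p(M) = 1536 - 64*M (p(M) = -64*(M - 24) = -64*(-24 + M) = 1536 - 64*M)
sqrt(p(1/(1 + 2) - E) + S(-67, 18)) = sqrt((1536 - 64*(1/(1 + 2) - 1*1/2)) - 67) = sqrt((1536 - 64*(1/3 - 1/2)) - 67) = sqrt((1536 - 64*(-1/6)) - 67) = sqrt((1536 + 32/3) - 67) = sqrt(4640/3 - 67) = sqrt(4439/3) = sqrt(13317)/3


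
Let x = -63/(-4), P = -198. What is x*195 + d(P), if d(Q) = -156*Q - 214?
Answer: 134981/4 ≈ 33745.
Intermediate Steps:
d(Q) = -214 - 156*Q
x = 63/4 (x = -63*(-1/4) = 63/4 ≈ 15.750)
x*195 + d(P) = (63/4)*195 + (-214 - 156*(-198)) = 12285/4 + (-214 + 30888) = 12285/4 + 30674 = 134981/4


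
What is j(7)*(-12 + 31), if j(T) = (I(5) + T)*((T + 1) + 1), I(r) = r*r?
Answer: 5472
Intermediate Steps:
I(r) = r**2
j(T) = (2 + T)*(25 + T) (j(T) = (5**2 + T)*((T + 1) + 1) = (25 + T)*((1 + T) + 1) = (25 + T)*(2 + T) = (2 + T)*(25 + T))
j(7)*(-12 + 31) = (50 + 7**2 + 27*7)*(-12 + 31) = (50 + 49 + 189)*19 = 288*19 = 5472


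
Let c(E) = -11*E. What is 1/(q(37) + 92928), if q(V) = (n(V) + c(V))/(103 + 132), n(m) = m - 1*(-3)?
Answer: 235/21837713 ≈ 1.0761e-5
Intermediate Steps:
n(m) = 3 + m (n(m) = m + 3 = 3 + m)
q(V) = 3/235 - 2*V/47 (q(V) = ((3 + V) - 11*V)/(103 + 132) = (3 - 10*V)/235 = (3 - 10*V)*(1/235) = 3/235 - 2*V/47)
1/(q(37) + 92928) = 1/((3/235 - 2/47*37) + 92928) = 1/((3/235 - 74/47) + 92928) = 1/(-367/235 + 92928) = 1/(21837713/235) = 235/21837713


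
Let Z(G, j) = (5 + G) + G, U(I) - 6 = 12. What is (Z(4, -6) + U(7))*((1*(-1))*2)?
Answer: -62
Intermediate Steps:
U(I) = 18 (U(I) = 6 + 12 = 18)
Z(G, j) = 5 + 2*G
(Z(4, -6) + U(7))*((1*(-1))*2) = ((5 + 2*4) + 18)*((1*(-1))*2) = ((5 + 8) + 18)*(-1*2) = (13 + 18)*(-2) = 31*(-2) = -62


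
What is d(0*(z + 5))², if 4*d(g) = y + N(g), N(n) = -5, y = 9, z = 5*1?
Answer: 1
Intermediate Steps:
z = 5
d(g) = 1 (d(g) = (9 - 5)/4 = (¼)*4 = 1)
d(0*(z + 5))² = 1² = 1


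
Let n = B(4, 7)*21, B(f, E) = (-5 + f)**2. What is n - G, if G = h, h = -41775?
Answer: 41796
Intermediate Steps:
n = 21 (n = (-5 + 4)**2*21 = (-1)**2*21 = 1*21 = 21)
G = -41775
n - G = 21 - 1*(-41775) = 21 + 41775 = 41796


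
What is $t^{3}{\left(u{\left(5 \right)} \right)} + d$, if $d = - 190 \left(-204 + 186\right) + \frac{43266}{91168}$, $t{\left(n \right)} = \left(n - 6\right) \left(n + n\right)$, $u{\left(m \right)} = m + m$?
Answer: $\frac{23494926913}{45584} \approx 5.1542 \cdot 10^{5}$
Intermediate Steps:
$u{\left(m \right)} = 2 m$
$t{\left(n \right)} = 2 n \left(-6 + n\right)$ ($t{\left(n \right)} = \left(-6 + n\right) 2 n = 2 n \left(-6 + n\right)$)
$d = \frac{155918913}{45584}$ ($d = \left(-190\right) \left(-18\right) + 43266 \cdot \frac{1}{91168} = 3420 + \frac{21633}{45584} = \frac{155918913}{45584} \approx 3420.5$)
$t^{3}{\left(u{\left(5 \right)} \right)} + d = \left(2 \cdot 2 \cdot 5 \left(-6 + 2 \cdot 5\right)\right)^{3} + \frac{155918913}{45584} = \left(2 \cdot 10 \left(-6 + 10\right)\right)^{3} + \frac{155918913}{45584} = \left(2 \cdot 10 \cdot 4\right)^{3} + \frac{155918913}{45584} = 80^{3} + \frac{155918913}{45584} = 512000 + \frac{155918913}{45584} = \frac{23494926913}{45584}$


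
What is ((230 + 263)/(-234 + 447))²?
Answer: 243049/45369 ≈ 5.3572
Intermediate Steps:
((230 + 263)/(-234 + 447))² = (493/213)² = 243049/45369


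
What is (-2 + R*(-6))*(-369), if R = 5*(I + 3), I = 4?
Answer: 78228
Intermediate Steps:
R = 35 (R = 5*(4 + 3) = 5*7 = 35)
(-2 + R*(-6))*(-369) = (-2 + 35*(-6))*(-369) = (-2 - 210)*(-369) = -212*(-369) = 78228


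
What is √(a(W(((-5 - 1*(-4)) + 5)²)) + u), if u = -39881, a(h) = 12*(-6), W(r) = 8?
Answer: I*√39953 ≈ 199.88*I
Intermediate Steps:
a(h) = -72
√(a(W(((-5 - 1*(-4)) + 5)²)) + u) = √(-72 - 39881) = √(-39953) = I*√39953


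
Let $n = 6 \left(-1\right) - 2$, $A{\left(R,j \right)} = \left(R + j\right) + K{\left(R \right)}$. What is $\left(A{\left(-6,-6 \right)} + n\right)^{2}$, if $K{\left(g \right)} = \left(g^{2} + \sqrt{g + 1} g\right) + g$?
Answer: $-80 - 120 i \sqrt{5} \approx -80.0 - 268.33 i$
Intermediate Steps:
$K{\left(g \right)} = g + g^{2} + g \sqrt{1 + g}$ ($K{\left(g \right)} = \left(g^{2} + \sqrt{1 + g} g\right) + g = \left(g^{2} + g \sqrt{1 + g}\right) + g = g + g^{2} + g \sqrt{1 + g}$)
$A{\left(R,j \right)} = R + j + R \left(1 + R + \sqrt{1 + R}\right)$ ($A{\left(R,j \right)} = \left(R + j\right) + R \left(1 + R + \sqrt{1 + R}\right) = R + j + R \left(1 + R + \sqrt{1 + R}\right)$)
$n = -8$ ($n = -6 - 2 = -8$)
$\left(A{\left(-6,-6 \right)} + n\right)^{2} = \left(\left(-6 - 6 - 6 \left(1 - 6 + \sqrt{1 - 6}\right)\right) - 8\right)^{2} = \left(\left(-6 - 6 - 6 \left(1 - 6 + \sqrt{-5}\right)\right) - 8\right)^{2} = \left(\left(-6 - 6 - 6 \left(1 - 6 + i \sqrt{5}\right)\right) - 8\right)^{2} = \left(\left(-6 - 6 - 6 \left(-5 + i \sqrt{5}\right)\right) - 8\right)^{2} = \left(\left(-6 - 6 + \left(30 - 6 i \sqrt{5}\right)\right) - 8\right)^{2} = \left(\left(18 - 6 i \sqrt{5}\right) - 8\right)^{2} = \left(10 - 6 i \sqrt{5}\right)^{2}$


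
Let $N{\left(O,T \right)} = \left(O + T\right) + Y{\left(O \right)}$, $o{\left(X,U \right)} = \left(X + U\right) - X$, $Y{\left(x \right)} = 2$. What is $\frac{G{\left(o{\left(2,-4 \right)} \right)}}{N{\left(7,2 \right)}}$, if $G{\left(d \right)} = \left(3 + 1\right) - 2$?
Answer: $\frac{2}{11} \approx 0.18182$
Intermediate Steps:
$o{\left(X,U \right)} = U$ ($o{\left(X,U \right)} = \left(U + X\right) - X = U$)
$G{\left(d \right)} = 2$ ($G{\left(d \right)} = 4 - 2 = 2$)
$N{\left(O,T \right)} = 2 + O + T$ ($N{\left(O,T \right)} = \left(O + T\right) + 2 = 2 + O + T$)
$\frac{G{\left(o{\left(2,-4 \right)} \right)}}{N{\left(7,2 \right)}} = \frac{1}{2 + 7 + 2} \cdot 2 = \frac{1}{11} \cdot 2 = \frac{2}{11}$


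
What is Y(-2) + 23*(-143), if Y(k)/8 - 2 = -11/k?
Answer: -3229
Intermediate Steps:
Y(k) = 16 - 88/k (Y(k) = 16 + 8*(-11/k) = 16 - 88/k)
Y(-2) + 23*(-143) = (16 - 88/(-2)) + 23*(-143) = (16 - 88*(-½)) - 3289 = (16 + 44) - 3289 = 60 - 3289 = -3229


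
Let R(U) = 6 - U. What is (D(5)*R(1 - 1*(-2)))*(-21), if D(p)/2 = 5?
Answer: -630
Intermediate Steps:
D(p) = 10 (D(p) = 2*5 = 10)
(D(5)*R(1 - 1*(-2)))*(-21) = (10*(6 - (1 - 1*(-2))))*(-21) = (10*(6 - (1 + 2)))*(-21) = (10*(6 - 1*3))*(-21) = (10*(6 - 3))*(-21) = (10*3)*(-21) = 30*(-21) = -630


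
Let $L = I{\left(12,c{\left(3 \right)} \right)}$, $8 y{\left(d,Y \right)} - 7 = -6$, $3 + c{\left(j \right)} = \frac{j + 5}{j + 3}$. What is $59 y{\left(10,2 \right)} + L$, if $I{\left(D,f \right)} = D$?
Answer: $\frac{155}{8} \approx 19.375$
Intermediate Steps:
$c{\left(j \right)} = -3 + \frac{5 + j}{3 + j}$ ($c{\left(j \right)} = -3 + \frac{j + 5}{j + 3} = -3 + \frac{5 + j}{3 + j}$)
$y{\left(d,Y \right)} = \frac{1}{8}$ ($y{\left(d,Y \right)} = \frac{7}{8} + \frac{1}{8} \left(-6\right) = \frac{7}{8} - \frac{3}{4} = \frac{1}{8}$)
$L = 12$
$59 y{\left(10,2 \right)} + L = 59 \cdot \frac{1}{8} + 12 = \frac{59}{8} + 12 = \frac{155}{8}$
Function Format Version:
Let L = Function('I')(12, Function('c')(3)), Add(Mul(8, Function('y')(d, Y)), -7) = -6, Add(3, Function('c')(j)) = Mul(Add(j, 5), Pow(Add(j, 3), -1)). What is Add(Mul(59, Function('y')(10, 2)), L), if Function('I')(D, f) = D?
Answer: Rational(155, 8) ≈ 19.375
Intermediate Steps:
Function('c')(j) = Add(-3, Mul(Pow(Add(3, j), -1), Add(5, j))) (Function('c')(j) = Add(-3, Mul(Add(j, 5), Pow(Add(j, 3), -1))) = Add(-3, Mul(Add(5, j), Pow(Add(3, j), -1))) = Add(-3, Mul(Pow(Add(3, j), -1), Add(5, j))))
Function('y')(d, Y) = Rational(1, 8) (Function('y')(d, Y) = Add(Rational(7, 8), Mul(Rational(1, 8), -6)) = Add(Rational(7, 8), Rational(-3, 4)) = Rational(1, 8))
L = 12
Add(Mul(59, Function('y')(10, 2)), L) = Add(Mul(59, Rational(1, 8)), 12) = Add(Rational(59, 8), 12) = Rational(155, 8)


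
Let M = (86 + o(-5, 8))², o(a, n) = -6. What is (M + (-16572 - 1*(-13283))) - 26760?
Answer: -23649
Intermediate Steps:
M = 6400 (M = (86 - 6)² = 80² = 6400)
(M + (-16572 - 1*(-13283))) - 26760 = (6400 + (-16572 - 1*(-13283))) - 26760 = (6400 + (-16572 + 13283)) - 26760 = (6400 - 3289) - 26760 = 3111 - 26760 = -23649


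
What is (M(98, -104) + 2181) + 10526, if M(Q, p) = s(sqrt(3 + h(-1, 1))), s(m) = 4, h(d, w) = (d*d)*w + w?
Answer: 12711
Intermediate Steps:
h(d, w) = w + w*d**2 (h(d, w) = d**2*w + w = w*d**2 + w = w + w*d**2)
M(Q, p) = 4
(M(98, -104) + 2181) + 10526 = (4 + 2181) + 10526 = 2185 + 10526 = 12711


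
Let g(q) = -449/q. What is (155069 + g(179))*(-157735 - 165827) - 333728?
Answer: -8981138462236/179 ≈ -5.0174e+10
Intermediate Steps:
(155069 + g(179))*(-157735 - 165827) - 333728 = (155069 - 449/179)*(-157735 - 165827) - 333728 = (155069 - 449*1/179)*(-323562) - 333728 = (155069 - 449/179)*(-323562) - 333728 = (27756902/179)*(-323562) - 333728 = -8981078724924/179 - 333728 = -8981138462236/179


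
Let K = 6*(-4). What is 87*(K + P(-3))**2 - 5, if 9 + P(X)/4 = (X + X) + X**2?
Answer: 200443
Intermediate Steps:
K = -24
P(X) = -36 + 4*X**2 + 8*X (P(X) = -36 + 4*((X + X) + X**2) = -36 + 4*(2*X + X**2) = -36 + 4*(X**2 + 2*X) = -36 + (4*X**2 + 8*X) = -36 + 4*X**2 + 8*X)
87*(K + P(-3))**2 - 5 = 87*(-24 + (-36 + 4*(-3)**2 + 8*(-3)))**2 - 5 = 87*(-24 + (-36 + 4*9 - 24))**2 - 5 = 87*(-24 + (-36 + 36 - 24))**2 - 5 = 87*(-24 - 24)**2 - 5 = 87*(-48)**2 - 5 = 87*2304 - 5 = 200448 - 5 = 200443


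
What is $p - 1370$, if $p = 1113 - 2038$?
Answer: $-2295$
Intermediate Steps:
$p = -925$
$p - 1370 = -925 - 1370 = -2295$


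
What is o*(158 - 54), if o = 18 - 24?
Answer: -624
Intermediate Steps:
o = -6
o*(158 - 54) = -6*(158 - 54) = -6*104 = -624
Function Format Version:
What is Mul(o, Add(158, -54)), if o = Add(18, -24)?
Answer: -624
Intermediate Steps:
o = -6
Mul(o, Add(158, -54)) = Mul(-6, Add(158, -54)) = Mul(-6, 104) = -624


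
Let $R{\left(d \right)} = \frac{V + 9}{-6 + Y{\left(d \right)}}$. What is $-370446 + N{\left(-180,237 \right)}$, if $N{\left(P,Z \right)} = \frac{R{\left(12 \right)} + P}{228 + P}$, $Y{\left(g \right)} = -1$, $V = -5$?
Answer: $- \frac{7779445}{21} \approx -3.7045 \cdot 10^{5}$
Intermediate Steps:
$R{\left(d \right)} = - \frac{4}{7}$ ($R{\left(d \right)} = \frac{-5 + 9}{-6 - 1} = \frac{4}{-7} = 4 \left(- \frac{1}{7}\right) = - \frac{4}{7}$)
$N{\left(P,Z \right)} = \frac{- \frac{4}{7} + P}{228 + P}$
$-370446 + N{\left(-180,237 \right)} = -370446 + \frac{- \frac{4}{7} - 180}{228 - 180} = -370446 + \frac{1}{48} \left(- \frac{1264}{7}\right) = -370446 - \frac{79}{21} = - \frac{7779445}{21}$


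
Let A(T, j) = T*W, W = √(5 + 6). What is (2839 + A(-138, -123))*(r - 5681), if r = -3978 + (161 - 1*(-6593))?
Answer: -8247295 + 400890*√11 ≈ -6.9177e+6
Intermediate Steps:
W = √11 ≈ 3.3166
A(T, j) = T*√11
r = 2776 (r = -3978 + (161 + 6593) = -3978 + 6754 = 2776)
(2839 + A(-138, -123))*(r - 5681) = (2839 - 138*√11)*(2776 - 5681) = (2839 - 138*√11)*(-2905) = -8247295 + 400890*√11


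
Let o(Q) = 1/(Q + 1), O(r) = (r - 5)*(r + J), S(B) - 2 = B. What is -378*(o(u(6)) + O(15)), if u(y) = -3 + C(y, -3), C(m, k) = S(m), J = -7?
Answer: -30303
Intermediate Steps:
S(B) = 2 + B
C(m, k) = 2 + m
O(r) = (-7 + r)*(-5 + r) (O(r) = (r - 5)*(r - 7) = (-5 + r)*(-7 + r) = (-7 + r)*(-5 + r))
u(y) = -1 + y (u(y) = -3 + (2 + y) = -1 + y)
o(Q) = 1/(1 + Q)
-378*(o(u(6)) + O(15)) = -378*(1/(1 + (-1 + 6)) + (35 + 15² - 12*15)) = -378*(1/(1 + 5) + (35 + 225 - 180)) = -378*(1/6 + 80) = -378*(⅙ + 80) = -378*481/6 = -30303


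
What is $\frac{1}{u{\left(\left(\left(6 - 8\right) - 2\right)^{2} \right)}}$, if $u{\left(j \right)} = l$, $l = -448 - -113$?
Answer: $- \frac{1}{335} \approx -0.0029851$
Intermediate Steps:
$l = -335$ ($l = -448 + 113 = -335$)
$u{\left(j \right)} = -335$
$\frac{1}{u{\left(\left(\left(6 - 8\right) - 2\right)^{2} \right)}} = \frac{1}{-335} = - \frac{1}{335}$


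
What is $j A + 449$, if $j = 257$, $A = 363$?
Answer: $93740$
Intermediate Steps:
$j A + 449 = 257 \cdot 363 + 449 = 93291 + 449 = 93740$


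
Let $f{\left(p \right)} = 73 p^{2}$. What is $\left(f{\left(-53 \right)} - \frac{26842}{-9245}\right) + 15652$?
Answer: $\frac{2040481547}{9245} \approx 2.2071 \cdot 10^{5}$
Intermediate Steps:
$\left(f{\left(-53 \right)} - \frac{26842}{-9245}\right) + 15652 = \left(73 \left(-53\right)^{2} - \frac{26842}{-9245}\right) + 15652 = \left(73 \cdot 2809 - - \frac{26842}{9245}\right) + 15652 = \left(205057 + \frac{26842}{9245}\right) + 15652 = \frac{1895778807}{9245} + 15652 = \frac{2040481547}{9245}$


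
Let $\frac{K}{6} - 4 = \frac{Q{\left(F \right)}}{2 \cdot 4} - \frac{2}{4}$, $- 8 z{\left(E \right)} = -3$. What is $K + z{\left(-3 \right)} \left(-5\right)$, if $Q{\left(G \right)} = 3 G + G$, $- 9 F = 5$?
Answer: $\frac{419}{24} \approx 17.458$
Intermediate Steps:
$F = - \frac{5}{9}$ ($F = \left(- \frac{1}{9}\right) 5 = - \frac{5}{9} \approx -0.55556$)
$z{\left(E \right)} = \frac{3}{8}$ ($z{\left(E \right)} = \left(- \frac{1}{8}\right) \left(-3\right) = \frac{3}{8}$)
$Q{\left(G \right)} = 4 G$
$K = \frac{58}{3}$ ($K = 24 + 6 \left(\frac{4 \left(- \frac{5}{9}\right)}{2 \cdot 4} - \frac{2}{4}\right) = 24 + 6 \left(- \frac{20}{9 \cdot 8} - \frac{1}{2}\right) = 24 + 6 \left(\left(- \frac{20}{9}\right) \frac{1}{8} - \frac{1}{2}\right) = 24 + 6 \left(- \frac{5}{18} - \frac{1}{2}\right) = 24 + 6 \left(- \frac{7}{9}\right) = 24 - \frac{14}{3} = \frac{58}{3} \approx 19.333$)
$K + z{\left(-3 \right)} \left(-5\right) = \frac{58}{3} + \frac{3}{8} \left(-5\right) = \frac{58}{3} - \frac{15}{8} = \frac{419}{24}$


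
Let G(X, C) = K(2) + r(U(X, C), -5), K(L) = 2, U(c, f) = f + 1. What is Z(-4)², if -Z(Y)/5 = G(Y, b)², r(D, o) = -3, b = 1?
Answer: 25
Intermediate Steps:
U(c, f) = 1 + f
G(X, C) = -1 (G(X, C) = 2 - 3 = -1)
Z(Y) = -5 (Z(Y) = -5*(-1)² = -5*1 = -5)
Z(-4)² = (-5)² = 25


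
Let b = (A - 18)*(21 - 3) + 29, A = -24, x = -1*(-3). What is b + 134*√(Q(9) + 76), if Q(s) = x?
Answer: -727 + 134*√79 ≈ 464.02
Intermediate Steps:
x = 3
Q(s) = 3
b = -727 (b = (-24 - 18)*(21 - 3) + 29 = -42*18 + 29 = -756 + 29 = -727)
b + 134*√(Q(9) + 76) = -727 + 134*√(3 + 76) = -727 + 134*√79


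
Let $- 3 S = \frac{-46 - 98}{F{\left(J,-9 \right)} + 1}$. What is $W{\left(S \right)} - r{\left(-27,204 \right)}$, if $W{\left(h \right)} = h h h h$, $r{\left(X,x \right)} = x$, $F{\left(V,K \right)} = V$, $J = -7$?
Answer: $3892$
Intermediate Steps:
$S = -8$ ($S = - \frac{\left(-46 - 98\right) \frac{1}{-7 + 1}}{3} = - \frac{\left(-144\right) \frac{1}{-6}}{3} = - \frac{\left(-144\right) \left(- \frac{1}{6}\right)}{3} = \left(- \frac{1}{3}\right) 24 = -8$)
$W{\left(h \right)} = h^{4}$ ($W{\left(h \right)} = h h^{2} h = h h^{3} = h^{4}$)
$W{\left(S \right)} - r{\left(-27,204 \right)} = \left(-8\right)^{4} - 204 = 4096 - 204 = 3892$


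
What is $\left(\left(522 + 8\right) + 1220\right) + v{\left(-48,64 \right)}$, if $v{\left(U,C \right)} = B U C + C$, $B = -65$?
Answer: $201494$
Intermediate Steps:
$v{\left(U,C \right)} = C - 65 C U$ ($v{\left(U,C \right)} = - 65 U C + C = - 65 C U + C = C - 65 C U$)
$\left(\left(522 + 8\right) + 1220\right) + v{\left(-48,64 \right)} = \left(\left(522 + 8\right) + 1220\right) + 64 \left(1 - -3120\right) = \left(530 + 1220\right) + 64 \left(1 + 3120\right) = 1750 + 64 \cdot 3121 = 1750 + 199744 = 201494$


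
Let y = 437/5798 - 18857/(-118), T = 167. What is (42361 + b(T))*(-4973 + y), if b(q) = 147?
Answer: -34994319076240/171041 ≈ -2.0460e+8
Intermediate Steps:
y = 27346113/171041 (y = 437*(1/5798) - 18857*(-1/118) = 437/5798 + 18857/118 = 27346113/171041 ≈ 159.88)
(42361 + b(T))*(-4973 + y) = (42361 + 147)*(-4973 + 27346113/171041) = 42508*(-823240780/171041) = -34994319076240/171041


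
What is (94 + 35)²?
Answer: 16641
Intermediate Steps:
(94 + 35)² = 129² = 16641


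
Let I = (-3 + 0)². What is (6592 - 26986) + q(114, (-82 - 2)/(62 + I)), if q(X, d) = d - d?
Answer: -20394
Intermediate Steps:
I = 9 (I = (-3)² = 9)
q(X, d) = 0
(6592 - 26986) + q(114, (-82 - 2)/(62 + I)) = (6592 - 26986) + 0 = -20394 + 0 = -20394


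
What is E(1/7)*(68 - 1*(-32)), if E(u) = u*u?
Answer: 100/49 ≈ 2.0408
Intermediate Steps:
E(u) = u**2
E(1/7)*(68 - 1*(-32)) = (1/7)**2*(68 - 1*(-32)) = (1/7)**2*(68 + 32) = (1/49)*100 = 100/49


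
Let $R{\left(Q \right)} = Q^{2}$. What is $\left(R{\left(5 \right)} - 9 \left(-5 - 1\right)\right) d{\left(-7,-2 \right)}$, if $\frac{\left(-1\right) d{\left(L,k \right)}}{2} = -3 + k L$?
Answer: $-1738$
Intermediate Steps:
$d{\left(L,k \right)} = 6 - 2 L k$ ($d{\left(L,k \right)} = - 2 \left(-3 + k L\right) = - 2 \left(-3 + L k\right) = 6 - 2 L k$)
$\left(R{\left(5 \right)} - 9 \left(-5 - 1\right)\right) d{\left(-7,-2 \right)} = \left(5^{2} - 9 \left(-5 - 1\right)\right) \left(6 - \left(-14\right) \left(-2\right)\right) = \left(25 - -54\right) \left(6 - 28\right) = \left(25 + 54\right) \left(-22\right) = 79 \left(-22\right) = -1738$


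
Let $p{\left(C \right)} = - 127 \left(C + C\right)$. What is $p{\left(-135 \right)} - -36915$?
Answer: $71205$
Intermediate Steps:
$p{\left(C \right)} = - 254 C$ ($p{\left(C \right)} = - 127 \cdot 2 C = - 254 C$)
$p{\left(-135 \right)} - -36915 = \left(-254\right) \left(-135\right) - -36915 = 34290 + \left(37014 - 99\right) = 34290 + 36915 = 71205$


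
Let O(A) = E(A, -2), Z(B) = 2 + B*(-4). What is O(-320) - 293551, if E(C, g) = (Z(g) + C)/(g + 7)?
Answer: -293613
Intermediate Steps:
Z(B) = 2 - 4*B
E(C, g) = (2 + C - 4*g)/(7 + g) (E(C, g) = ((2 - 4*g) + C)/(g + 7) = (2 + C - 4*g)/(7 + g))
O(A) = 2 + A/5 (O(A) = (2 + A - 4*(-2))/(7 - 2) = (2 + A + 8)/5 = (10 + A)/5 = 2 + A/5)
O(-320) - 293551 = (2 + (⅕)*(-320)) - 293551 = (2 - 64) - 293551 = -62 - 293551 = -293613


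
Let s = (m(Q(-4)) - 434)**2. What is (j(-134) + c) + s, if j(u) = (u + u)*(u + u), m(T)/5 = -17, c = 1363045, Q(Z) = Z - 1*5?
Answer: 1704230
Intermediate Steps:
Q(Z) = -5 + Z (Q(Z) = Z - 5 = -5 + Z)
m(T) = -85 (m(T) = 5*(-17) = -85)
j(u) = 4*u**2 (j(u) = (2*u)*(2*u) = 4*u**2)
s = 269361 (s = (-85 - 434)**2 = (-519)**2 = 269361)
(j(-134) + c) + s = (4*(-134)**2 + 1363045) + 269361 = (4*17956 + 1363045) + 269361 = (71824 + 1363045) + 269361 = 1434869 + 269361 = 1704230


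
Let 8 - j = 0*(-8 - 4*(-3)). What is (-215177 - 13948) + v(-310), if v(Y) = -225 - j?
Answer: -229358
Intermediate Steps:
j = 8 (j = 8 - 0*(-8 - 4*(-3)) = 8 - 0*(-8 + 12) = 8 - 0*4 = 8 - 1*0 = 8 + 0 = 8)
v(Y) = -233 (v(Y) = -225 - 1*8 = -225 - 8 = -233)
(-215177 - 13948) + v(-310) = (-215177 - 13948) - 233 = -229125 - 233 = -229358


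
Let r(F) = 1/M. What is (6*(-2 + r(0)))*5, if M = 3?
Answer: -50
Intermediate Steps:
r(F) = 1/3
(6*(-2 + r(0)))*5 = (6*(-2 + 1/3))*5 = (6*(-5/3))*5 = -10*5 = -50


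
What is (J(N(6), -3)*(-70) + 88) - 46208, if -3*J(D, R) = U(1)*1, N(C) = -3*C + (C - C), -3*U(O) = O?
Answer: -415150/9 ≈ -46128.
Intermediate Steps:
U(O) = -O/3
N(C) = -3*C (N(C) = -3*C + 0 = -3*C)
J(D, R) = ⅑ (J(D, R) = -(-⅓*1)/3 = -(-1)/9 = -⅓*(-⅓) = ⅑)
(J(N(6), -3)*(-70) + 88) - 46208 = ((⅑)*(-70) + 88) - 46208 = (-70/9 + 88) - 46208 = 722/9 - 46208 = -415150/9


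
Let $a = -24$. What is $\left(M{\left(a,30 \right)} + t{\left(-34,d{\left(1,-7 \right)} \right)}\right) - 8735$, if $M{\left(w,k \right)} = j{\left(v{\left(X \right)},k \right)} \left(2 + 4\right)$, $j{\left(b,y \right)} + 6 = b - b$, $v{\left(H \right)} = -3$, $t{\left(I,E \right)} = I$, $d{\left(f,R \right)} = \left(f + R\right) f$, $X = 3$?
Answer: $-8805$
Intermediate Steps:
$d{\left(f,R \right)} = f \left(R + f\right)$ ($d{\left(f,R \right)} = \left(R + f\right) f = f \left(R + f\right)$)
$j{\left(b,y \right)} = -6$ ($j{\left(b,y \right)} = -6 + \left(b - b\right) = -6 + 0 = -6$)
$M{\left(w,k \right)} = -36$ ($M{\left(w,k \right)} = - 6 \left(2 + 4\right) = \left(-6\right) 6 = -36$)
$\left(M{\left(a,30 \right)} + t{\left(-34,d{\left(1,-7 \right)} \right)}\right) - 8735 = \left(-36 - 34\right) - 8735 = -70 - 8735 = -8805$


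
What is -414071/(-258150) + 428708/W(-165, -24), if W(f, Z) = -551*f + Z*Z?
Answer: 16506082229/2624266850 ≈ 6.2898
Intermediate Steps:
W(f, Z) = Z² - 551*f (W(f, Z) = -551*f + Z² = Z² - 551*f)
-414071/(-258150) + 428708/W(-165, -24) = -414071/(-258150) + 428708/((-24)² - 551*(-165)) = -414071*(-1/258150) + 428708/(576 + 90915) = 414071/258150 + 428708/91491 = 16506082229/2624266850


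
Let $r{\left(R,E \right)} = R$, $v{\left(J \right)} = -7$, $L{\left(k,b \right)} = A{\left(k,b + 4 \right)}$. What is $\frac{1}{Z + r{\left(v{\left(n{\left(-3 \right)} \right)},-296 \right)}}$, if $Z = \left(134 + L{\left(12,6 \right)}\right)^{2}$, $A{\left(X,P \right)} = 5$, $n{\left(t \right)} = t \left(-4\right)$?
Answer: $\frac{1}{19314} \approx 5.1776 \cdot 10^{-5}$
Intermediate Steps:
$n{\left(t \right)} = - 4 t$
$L{\left(k,b \right)} = 5$
$Z = 19321$ ($Z = \left(134 + 5\right)^{2} = 139^{2} = 19321$)
$\frac{1}{Z + r{\left(v{\left(n{\left(-3 \right)} \right)},-296 \right)}} = \frac{1}{19321 - 7} = \frac{1}{19314}$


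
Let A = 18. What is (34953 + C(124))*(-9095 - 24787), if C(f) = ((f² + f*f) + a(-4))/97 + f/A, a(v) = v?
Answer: -347818099210/291 ≈ -1.1953e+9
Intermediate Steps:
C(f) = -4/97 + f/18 + 2*f²/97 (C(f) = ((f² + f*f) - 4)/97 + f/18 = ((f² + f²) - 4)*(1/97) + f*(1/18) = (2*f² - 4)*(1/97) + f/18 = (-4 + 2*f²)*(1/97) + f/18 = (-4/97 + 2*f²/97) + f/18 = -4/97 + f/18 + 2*f²/97)
(34953 + C(124))*(-9095 - 24787) = (34953 + (-4/97 + (1/18)*124 + (2/97)*124²))*(-9095 - 24787) = (34953 + (-4/97 + 62/9 + (2/97)*15376))*(-33882) = (34953 + (-4/97 + 62/9 + 30752/97))*(-33882) = (34953 + 282746/873)*(-33882) = (30796715/873)*(-33882) = -347818099210/291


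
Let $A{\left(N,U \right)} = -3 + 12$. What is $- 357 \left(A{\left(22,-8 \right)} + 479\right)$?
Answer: $-174216$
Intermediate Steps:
$A{\left(N,U \right)} = 9$
$- 357 \left(A{\left(22,-8 \right)} + 479\right) = - 357 \left(9 + 479\right) = \left(-357\right) 488 = -174216$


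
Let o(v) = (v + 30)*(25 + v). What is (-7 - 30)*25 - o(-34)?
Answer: -961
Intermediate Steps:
o(v) = (25 + v)*(30 + v) (o(v) = (30 + v)*(25 + v) = (25 + v)*(30 + v))
(-7 - 30)*25 - o(-34) = (-7 - 30)*25 - (750 + (-34)² + 55*(-34)) = -37*25 - (750 + 1156 - 1870) = -925 - 1*36 = -925 - 36 = -961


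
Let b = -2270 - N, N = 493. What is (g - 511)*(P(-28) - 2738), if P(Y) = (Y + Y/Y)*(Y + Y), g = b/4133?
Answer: 2592654076/4133 ≈ 6.2731e+5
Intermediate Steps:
b = -2763 (b = -2270 - 1*493 = -2270 - 493 = -2763)
g = -2763/4133 ≈ -0.66852
P(Y) = 2*Y*(1 + Y) (P(Y) = (Y + 1)*(2*Y) = (1 + Y)*(2*Y) = 2*Y*(1 + Y))
(g - 511)*(P(-28) - 2738) = (-2763/4133 - 511)*(2*(-28)*(1 - 28) - 2738) = -2114726*(2*(-28)*(-27) - 2738)/4133 = -2114726*(1512 - 2738)/4133 = -2114726/4133*(-1226) = 2592654076/4133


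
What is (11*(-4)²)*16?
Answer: 2816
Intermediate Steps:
(11*(-4)²)*16 = (11*16)*16 = 176*16 = 2816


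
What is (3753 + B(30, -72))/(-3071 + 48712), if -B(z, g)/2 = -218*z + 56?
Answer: 16721/45641 ≈ 0.36636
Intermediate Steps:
B(z, g) = -112 + 436*z (B(z, g) = -2*(-218*z + 56) = -2*(56 - 218*z) = -112 + 436*z)
(3753 + B(30, -72))/(-3071 + 48712) = (3753 + (-112 + 436*30))/(-3071 + 48712) = (3753 + (-112 + 13080))/45641 = (3753 + 12968)*(1/45641) = 16721*(1/45641) = 16721/45641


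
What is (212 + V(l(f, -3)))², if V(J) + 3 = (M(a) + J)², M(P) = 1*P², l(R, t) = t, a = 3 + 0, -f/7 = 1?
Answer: 60025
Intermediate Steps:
f = -7 (f = -7*1 = -7)
a = 3
M(P) = P²
V(J) = -3 + (9 + J)² (V(J) = -3 + (3² + J)² = -3 + (9 + J)²)
(212 + V(l(f, -3)))² = (212 + (-3 + (9 - 3)²))² = (212 + (-3 + 6²))² = (212 + (-3 + 36))² = (212 + 33)² = 245² = 60025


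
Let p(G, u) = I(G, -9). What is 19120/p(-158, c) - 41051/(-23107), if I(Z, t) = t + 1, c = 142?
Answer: -55184679/23107 ≈ -2388.2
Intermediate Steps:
I(Z, t) = 1 + t
p(G, u) = -8 (p(G, u) = 1 - 9 = -8)
19120/p(-158, c) - 41051/(-23107) = 19120/(-8) - 41051/(-23107) = 19120*(-⅛) - 41051*(-1/23107) = -2390 + 41051/23107 = -55184679/23107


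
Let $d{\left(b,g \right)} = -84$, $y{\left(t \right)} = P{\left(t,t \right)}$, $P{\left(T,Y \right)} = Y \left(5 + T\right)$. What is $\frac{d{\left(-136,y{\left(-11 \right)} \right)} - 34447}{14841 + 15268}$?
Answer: $- \frac{34531}{30109} \approx -1.1469$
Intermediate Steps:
$y{\left(t \right)} = t \left(5 + t\right)$
$\frac{d{\left(-136,y{\left(-11 \right)} \right)} - 34447}{14841 + 15268} = \frac{-84 - 34447}{14841 + 15268} = - \frac{34531}{30109}$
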